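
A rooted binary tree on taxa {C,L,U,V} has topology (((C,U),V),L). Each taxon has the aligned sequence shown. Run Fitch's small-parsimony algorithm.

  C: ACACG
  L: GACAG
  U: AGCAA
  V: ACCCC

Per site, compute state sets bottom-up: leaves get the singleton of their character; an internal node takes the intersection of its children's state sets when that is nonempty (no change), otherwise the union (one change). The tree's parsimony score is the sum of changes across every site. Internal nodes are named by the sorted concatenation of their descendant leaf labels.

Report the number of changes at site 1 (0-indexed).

2

[col 0] CU: children C:{A}, U:{A} ∩→ {A}; cost 0
[col 0] CUV: children CU:{A}, V:{A} ∩→ {A}; cost 0
[col 0] CLUV: children CUV:{A}, L:{G} ∪→ {A,G}; cost 1
[col 1] CU: children C:{C}, U:{G} ∪→ {C,G}; cost 1
[col 1] CUV: children CU:{C,G}, V:{C} ∩→ {C}; cost 0
[col 1] CLUV: children CUV:{C}, L:{A} ∪→ {A,C}; cost 1
[col 2] CU: children C:{A}, U:{C} ∪→ {A,C}; cost 1
[col 2] CUV: children CU:{A,C}, V:{C} ∩→ {C}; cost 0
[col 2] CLUV: children CUV:{C}, L:{C} ∩→ {C}; cost 0
[col 3] CU: children C:{C}, U:{A} ∪→ {A,C}; cost 1
[col 3] CUV: children CU:{A,C}, V:{C} ∩→ {C}; cost 0
[col 3] CLUV: children CUV:{C}, L:{A} ∪→ {A,C}; cost 1
[col 4] CU: children C:{G}, U:{A} ∪→ {A,G}; cost 1
[col 4] CUV: children CU:{A,G}, V:{C} ∪→ {A,C,G}; cost 1
[col 4] CLUV: children CUV:{A,C,G}, L:{G} ∩→ {G}; cost 0
per-site changes: [1, 2, 1, 2, 2]; total = 8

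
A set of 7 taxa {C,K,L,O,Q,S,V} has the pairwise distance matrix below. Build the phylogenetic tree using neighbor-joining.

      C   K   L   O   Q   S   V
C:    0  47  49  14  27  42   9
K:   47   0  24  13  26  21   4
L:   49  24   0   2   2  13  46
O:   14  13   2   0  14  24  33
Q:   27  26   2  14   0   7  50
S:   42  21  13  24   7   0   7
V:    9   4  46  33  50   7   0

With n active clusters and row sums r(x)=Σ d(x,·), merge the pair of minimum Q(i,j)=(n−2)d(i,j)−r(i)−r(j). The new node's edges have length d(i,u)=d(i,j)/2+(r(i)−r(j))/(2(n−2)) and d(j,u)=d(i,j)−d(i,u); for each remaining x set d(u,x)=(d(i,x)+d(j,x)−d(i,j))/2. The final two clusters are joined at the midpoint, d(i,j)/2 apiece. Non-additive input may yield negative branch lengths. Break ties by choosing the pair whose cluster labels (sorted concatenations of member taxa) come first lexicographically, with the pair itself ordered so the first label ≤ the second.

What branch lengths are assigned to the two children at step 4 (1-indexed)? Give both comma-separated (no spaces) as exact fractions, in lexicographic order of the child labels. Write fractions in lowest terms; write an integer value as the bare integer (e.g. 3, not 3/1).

1. join C+V (d=9, Q=-292) ⇒ CV; edges |C|=42/5, |V|=3/5
  updated: d(CV,K)=21, d(CV,L)=43, d(CV,O)=19, d(CV,Q)=34, d(CV,S)=20
2. join L+Q (d=2, Q=-159) ⇒ LQ; edges |L|=9/8, |Q|=7/8
  updated: d(CV,LQ)=75/2, d(K,LQ)=24, d(LQ,O)=7, d(LQ,S)=9
3. join LQ+S (d=9, Q=-249/2) ⇒ LQS; edges |LQ|=61/12, |S|=47/12
  updated: d(CV,LQS)=97/4, d(K,LQS)=18, d(LQS,O)=11
4. join CV+K (d=21, Q=-297/4) ⇒ CKV; edges |CV|=217/16, |K|=119/16
  updated: d(CKV,LQS)=85/8, d(CKV,O)=11/2
5. join CKV+LQS (d=85/8, Q=-217/8) ⇒ CKLQSV; edges |CKV|=41/16, |LQS|=129/16
  updated: d(CKLQSV,O)=47/16
6. join CKLQSV+O (d=47/16) ⇒ CKLOQSV; edges |CKLQSV|=47/32, |O|=47/32
final tree: ((((C:42/5,V:3/5):217/16,K:119/16):41/16,((L:9/8,Q:7/8):61/12,S:47/12):129/16):47/32,O:47/32)
total length: 873/16

217/16,119/16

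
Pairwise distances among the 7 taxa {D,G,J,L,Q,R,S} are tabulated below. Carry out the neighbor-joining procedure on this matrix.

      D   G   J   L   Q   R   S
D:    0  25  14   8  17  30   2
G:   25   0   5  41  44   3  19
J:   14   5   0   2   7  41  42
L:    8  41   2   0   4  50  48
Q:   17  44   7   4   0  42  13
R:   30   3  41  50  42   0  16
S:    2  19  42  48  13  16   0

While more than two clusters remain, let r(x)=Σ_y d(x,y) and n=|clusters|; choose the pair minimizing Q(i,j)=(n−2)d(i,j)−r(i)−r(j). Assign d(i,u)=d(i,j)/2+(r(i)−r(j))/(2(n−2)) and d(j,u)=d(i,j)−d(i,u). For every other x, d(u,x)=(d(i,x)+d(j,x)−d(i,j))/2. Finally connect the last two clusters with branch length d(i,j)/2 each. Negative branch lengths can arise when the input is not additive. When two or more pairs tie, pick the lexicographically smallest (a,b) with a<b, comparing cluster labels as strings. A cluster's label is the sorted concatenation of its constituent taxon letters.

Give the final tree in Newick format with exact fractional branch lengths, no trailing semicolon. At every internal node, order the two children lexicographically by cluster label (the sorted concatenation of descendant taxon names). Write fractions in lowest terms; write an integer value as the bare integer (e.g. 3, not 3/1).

((((D:-4,((G:-3,R:6):23/2,S:9/2):10):441/32,Q:43/32):101/32,J:23/32):41/64,L:41/64)

1. join G+R (d=3, Q=-304) ⇒ GR; edges |G|=-3, |R|=6
  updated: d(D,GR)=26, d(GR,J)=43/2, d(GR,L)=44, d(GR,Q)=83/2, d(GR,S)=16
2. join GR+S (d=16, Q=-206) ⇒ GRS; edges |GR|=23/2, |S|=9/2
  updated: d(D,GRS)=6, d(GRS,J)=95/4, d(GRS,L)=38, d(GRS,Q)=77/4
3. join D+GRS (d=6, Q=-114) ⇒ DGRS; edges |D|=-4, |GRS|=10
  updated: d(DGRS,J)=127/8, d(DGRS,L)=20, d(DGRS,Q)=121/8
4. join DGRS+Q (d=121/8, Q=-375/8) ⇒ DGQRS; edges |DGRS|=441/32, |Q|=43/32
  updated: d(DGQRS,J)=31/8, d(DGQRS,L)=71/16
5. join DGQRS+J (d=31/8, Q=-165/16) ⇒ DGJQRS; edges |DGQRS|=101/32, |J|=23/32
  updated: d(DGJQRS,L)=41/32
6. join DGJQRS+L (d=41/32) ⇒ DGJLQRS; edges |DGJQRS|=41/64, |L|=41/64
final tree: ((((D:-4,((G:-3,R:6):23/2,S:9/2):10):441/32,Q:43/32):101/32,J:23/32):41/64,L:41/64)
total length: 1449/32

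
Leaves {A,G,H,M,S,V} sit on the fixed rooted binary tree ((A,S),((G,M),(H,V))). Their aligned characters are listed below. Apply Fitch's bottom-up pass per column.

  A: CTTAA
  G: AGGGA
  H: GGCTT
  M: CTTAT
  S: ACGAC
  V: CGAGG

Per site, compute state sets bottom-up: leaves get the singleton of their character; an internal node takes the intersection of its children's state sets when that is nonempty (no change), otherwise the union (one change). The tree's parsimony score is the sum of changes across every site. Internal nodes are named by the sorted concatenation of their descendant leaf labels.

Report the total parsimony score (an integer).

AS@0: {C} ∪ {A} = {A,C} (union, +1)
GM@0: {A} ∪ {C} = {A,C} (union, +1)
HV@0: {G} ∪ {C} = {C,G} (union, +1)
GHMV@0: {A,C} ∩ {C,G} = {C} (intersection, +0)
AGHMSV@0: {A,C} ∩ {C} = {C} (intersection, +0)
AS@1: {T} ∪ {C} = {C,T} (union, +1)
GM@1: {G} ∪ {T} = {G,T} (union, +1)
HV@1: {G} ∩ {G} = {G} (intersection, +0)
GHMV@1: {G,T} ∩ {G} = {G} (intersection, +0)
AGHMSV@1: {C,T} ∪ {G} = {C,G,T} (union, +1)
AS@2: {T} ∪ {G} = {G,T} (union, +1)
GM@2: {G} ∪ {T} = {G,T} (union, +1)
HV@2: {C} ∪ {A} = {A,C} (union, +1)
GHMV@2: {G,T} ∪ {A,C} = {A,C,G,T} (union, +1)
AGHMSV@2: {G,T} ∩ {A,C,G,T} = {G,T} (intersection, +0)
AS@3: {A} ∩ {A} = {A} (intersection, +0)
GM@3: {G} ∪ {A} = {A,G} (union, +1)
HV@3: {T} ∪ {G} = {G,T} (union, +1)
GHMV@3: {A,G} ∩ {G,T} = {G} (intersection, +0)
AGHMSV@3: {A} ∪ {G} = {A,G} (union, +1)
AS@4: {A} ∪ {C} = {A,C} (union, +1)
GM@4: {A} ∪ {T} = {A,T} (union, +1)
HV@4: {T} ∪ {G} = {G,T} (union, +1)
GHMV@4: {A,T} ∩ {G,T} = {T} (intersection, +0)
AGHMSV@4: {A,C} ∪ {T} = {A,C,T} (union, +1)
per-site changes: [3, 3, 4, 3, 4]; total = 17

17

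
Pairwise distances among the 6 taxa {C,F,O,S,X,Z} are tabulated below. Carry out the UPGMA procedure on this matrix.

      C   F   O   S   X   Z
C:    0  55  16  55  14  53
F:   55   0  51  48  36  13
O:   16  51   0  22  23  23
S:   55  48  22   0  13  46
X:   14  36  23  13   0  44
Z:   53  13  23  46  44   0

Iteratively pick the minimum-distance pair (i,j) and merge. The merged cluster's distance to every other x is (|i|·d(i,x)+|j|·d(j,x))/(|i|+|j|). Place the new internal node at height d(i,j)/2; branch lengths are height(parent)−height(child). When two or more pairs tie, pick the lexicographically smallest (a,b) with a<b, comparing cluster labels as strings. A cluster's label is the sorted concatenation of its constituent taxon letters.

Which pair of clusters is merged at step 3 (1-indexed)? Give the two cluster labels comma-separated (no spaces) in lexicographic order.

C,O

step 1: merge (F,Z) at d=13; branch lengths F→13/2, Z→13/2; new cluster FZ
  updated: d(C,FZ)=54, d(FZ,O)=37, d(FZ,S)=47, d(FZ,X)=40
step 2: merge (S,X) at d=13; branch lengths S→13/2, X→13/2; new cluster SX
  updated: d(C,SX)=69/2, d(FZ,SX)=87/2, d(O,SX)=45/2
step 3: merge (C,O) at d=16; branch lengths C→8, O→8; new cluster CO
  updated: d(CO,FZ)=91/2, d(CO,SX)=57/2
step 4: merge (CO,SX) at d=57/2; branch lengths CO→25/4, SX→31/4; new cluster COSX
  updated: d(COSX,FZ)=89/2
step 5: merge (COSX,FZ) at d=89/2; branch lengths COSX→8, FZ→63/4; new cluster CFOSXZ
final tree: (((C:8,O:8):25/4,(S:13/2,X:13/2):31/4):8,(F:13/2,Z:13/2):63/4)
total length: 319/4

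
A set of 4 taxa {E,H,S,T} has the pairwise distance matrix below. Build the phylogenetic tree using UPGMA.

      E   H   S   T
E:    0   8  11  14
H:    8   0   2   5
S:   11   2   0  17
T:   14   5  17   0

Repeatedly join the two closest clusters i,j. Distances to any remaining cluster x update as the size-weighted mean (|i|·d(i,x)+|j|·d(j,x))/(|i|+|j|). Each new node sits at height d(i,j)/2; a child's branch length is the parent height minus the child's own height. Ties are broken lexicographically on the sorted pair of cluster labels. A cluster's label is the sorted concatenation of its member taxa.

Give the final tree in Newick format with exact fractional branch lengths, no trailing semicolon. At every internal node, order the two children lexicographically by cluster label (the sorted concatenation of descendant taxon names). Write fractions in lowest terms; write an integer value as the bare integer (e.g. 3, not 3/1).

iteration 1: select H,S (d=2); attach at lengths (1, 1); label the merged cluster HS
  updated: d(E,HS)=19/2, d(HS,T)=11
iteration 2: select E,HS (d=19/2); attach at lengths (19/4, 15/4); label the merged cluster EHS
  updated: d(EHS,T)=12
iteration 3: select EHS,T (d=12); attach at lengths (5/4, 6); label the merged cluster EHST
final tree: ((E:19/4,(H:1,S:1):15/4):5/4,T:6)
total length: 71/4

((E:19/4,(H:1,S:1):15/4):5/4,T:6)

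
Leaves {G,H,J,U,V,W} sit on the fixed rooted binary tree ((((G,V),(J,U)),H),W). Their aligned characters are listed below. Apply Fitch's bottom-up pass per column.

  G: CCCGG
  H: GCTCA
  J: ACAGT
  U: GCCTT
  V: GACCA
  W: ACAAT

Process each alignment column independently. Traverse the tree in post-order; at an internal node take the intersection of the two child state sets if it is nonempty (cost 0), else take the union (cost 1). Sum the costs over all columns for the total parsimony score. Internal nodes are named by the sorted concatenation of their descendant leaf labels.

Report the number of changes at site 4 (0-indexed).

[col 0] GV: children G:{C}, V:{G} ∪→ {C,G}; cost 1
[col 0] JU: children J:{A}, U:{G} ∪→ {A,G}; cost 1
[col 0] GJUV: children GV:{C,G}, JU:{A,G} ∩→ {G}; cost 0
[col 0] GHJUV: children GJUV:{G}, H:{G} ∩→ {G}; cost 0
[col 0] GHJUVW: children GHJUV:{G}, W:{A} ∪→ {A,G}; cost 1
[col 1] GV: children G:{C}, V:{A} ∪→ {A,C}; cost 1
[col 1] JU: children J:{C}, U:{C} ∩→ {C}; cost 0
[col 1] GJUV: children GV:{A,C}, JU:{C} ∩→ {C}; cost 0
[col 1] GHJUV: children GJUV:{C}, H:{C} ∩→ {C}; cost 0
[col 1] GHJUVW: children GHJUV:{C}, W:{C} ∩→ {C}; cost 0
[col 2] GV: children G:{C}, V:{C} ∩→ {C}; cost 0
[col 2] JU: children J:{A}, U:{C} ∪→ {A,C}; cost 1
[col 2] GJUV: children GV:{C}, JU:{A,C} ∩→ {C}; cost 0
[col 2] GHJUV: children GJUV:{C}, H:{T} ∪→ {C,T}; cost 1
[col 2] GHJUVW: children GHJUV:{C,T}, W:{A} ∪→ {A,C,T}; cost 1
[col 3] GV: children G:{G}, V:{C} ∪→ {C,G}; cost 1
[col 3] JU: children J:{G}, U:{T} ∪→ {G,T}; cost 1
[col 3] GJUV: children GV:{C,G}, JU:{G,T} ∩→ {G}; cost 0
[col 3] GHJUV: children GJUV:{G}, H:{C} ∪→ {C,G}; cost 1
[col 3] GHJUVW: children GHJUV:{C,G}, W:{A} ∪→ {A,C,G}; cost 1
[col 4] GV: children G:{G}, V:{A} ∪→ {A,G}; cost 1
[col 4] JU: children J:{T}, U:{T} ∩→ {T}; cost 0
[col 4] GJUV: children GV:{A,G}, JU:{T} ∪→ {A,G,T}; cost 1
[col 4] GHJUV: children GJUV:{A,G,T}, H:{A} ∩→ {A}; cost 0
[col 4] GHJUVW: children GHJUV:{A}, W:{T} ∪→ {A,T}; cost 1
per-site changes: [3, 1, 3, 4, 3]; total = 14

3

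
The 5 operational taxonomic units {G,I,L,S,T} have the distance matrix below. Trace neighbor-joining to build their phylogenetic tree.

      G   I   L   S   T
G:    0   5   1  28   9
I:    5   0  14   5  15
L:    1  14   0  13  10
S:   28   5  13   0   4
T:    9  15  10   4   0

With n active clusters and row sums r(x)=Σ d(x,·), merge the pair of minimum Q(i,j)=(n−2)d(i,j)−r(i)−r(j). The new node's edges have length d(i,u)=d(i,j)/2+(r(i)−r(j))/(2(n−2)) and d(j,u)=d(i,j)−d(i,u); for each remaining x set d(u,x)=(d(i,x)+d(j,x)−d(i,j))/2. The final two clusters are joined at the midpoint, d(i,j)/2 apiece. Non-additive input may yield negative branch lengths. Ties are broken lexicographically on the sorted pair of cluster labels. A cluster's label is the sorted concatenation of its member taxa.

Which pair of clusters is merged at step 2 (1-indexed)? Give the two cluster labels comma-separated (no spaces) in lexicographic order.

GL,I

step 1: merge (G,L) at d=1, Q=-78; branch lengths G→4/3, L→-1/3; new cluster GL
  updated: d(GL,I)=9, d(GL,S)=20, d(GL,T)=9
step 2: merge (GL,I) at d=9, Q=-49; branch lengths GL→27/4, I→9/4; new cluster GIL
  updated: d(GIL,S)=8, d(GIL,T)=15/2
step 3: merge (GIL,S) at d=8, Q=-39/2; branch lengths GIL→23/4, S→9/4; new cluster GILS
  updated: d(GILS,T)=7/4
step 4: merge (GILS,T) at d=7/4; branch lengths GILS→7/8, T→7/8; new cluster GILST
final tree: ((((G:4/3,L:-1/3):27/4,I:9/4):23/4,S:9/4):7/8,T:7/8)
total length: 79/4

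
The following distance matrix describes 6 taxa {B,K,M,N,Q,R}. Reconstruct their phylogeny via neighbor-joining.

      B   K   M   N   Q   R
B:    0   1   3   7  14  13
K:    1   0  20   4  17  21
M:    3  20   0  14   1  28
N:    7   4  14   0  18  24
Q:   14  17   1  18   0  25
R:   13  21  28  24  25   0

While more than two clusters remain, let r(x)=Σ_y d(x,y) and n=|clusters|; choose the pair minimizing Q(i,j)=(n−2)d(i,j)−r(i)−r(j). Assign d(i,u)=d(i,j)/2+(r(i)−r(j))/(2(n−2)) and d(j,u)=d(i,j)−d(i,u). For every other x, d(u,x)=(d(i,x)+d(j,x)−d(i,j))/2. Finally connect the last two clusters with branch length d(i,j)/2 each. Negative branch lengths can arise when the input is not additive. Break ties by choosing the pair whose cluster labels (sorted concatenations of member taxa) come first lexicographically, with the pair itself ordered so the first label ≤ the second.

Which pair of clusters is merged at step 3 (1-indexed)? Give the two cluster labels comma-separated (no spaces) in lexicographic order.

B,R

iteration 1: select M,Q (d=1, Q=-137); attach at lengths (-5/8, 13/8); label the merged cluster MQ
  updated: d(B,MQ)=8, d(K,MQ)=18, d(MQ,N)=31/2, d(MQ,R)=26
iteration 2: select K,N (d=4, Q=-165/2); attach at lengths (11/12, 37/12); label the merged cluster KN
  updated: d(B,KN)=2, d(KN,MQ)=59/4, d(KN,R)=41/2
iteration 3: select B,R (d=13, Q=-113/2); attach at lengths (-21/8, 125/8); label the merged cluster BR
  updated: d(BR,KN)=19/4, d(BR,MQ)=21/2
iteration 4: select BR,KN (d=19/4, Q=-30); attach at lengths (1/4, 9/2); label the merged cluster BKNR
  updated: d(BKNR,MQ)=41/4
iteration 5: select BKNR,MQ (d=41/4); attach at lengths (41/8, 41/8); label the merged cluster BKMNQR
final tree: (((B:-21/8,R:125/8):1/4,(K:11/12,N:37/12):9/2):41/8,(M:-5/8,Q:13/8):41/8)
total length: 33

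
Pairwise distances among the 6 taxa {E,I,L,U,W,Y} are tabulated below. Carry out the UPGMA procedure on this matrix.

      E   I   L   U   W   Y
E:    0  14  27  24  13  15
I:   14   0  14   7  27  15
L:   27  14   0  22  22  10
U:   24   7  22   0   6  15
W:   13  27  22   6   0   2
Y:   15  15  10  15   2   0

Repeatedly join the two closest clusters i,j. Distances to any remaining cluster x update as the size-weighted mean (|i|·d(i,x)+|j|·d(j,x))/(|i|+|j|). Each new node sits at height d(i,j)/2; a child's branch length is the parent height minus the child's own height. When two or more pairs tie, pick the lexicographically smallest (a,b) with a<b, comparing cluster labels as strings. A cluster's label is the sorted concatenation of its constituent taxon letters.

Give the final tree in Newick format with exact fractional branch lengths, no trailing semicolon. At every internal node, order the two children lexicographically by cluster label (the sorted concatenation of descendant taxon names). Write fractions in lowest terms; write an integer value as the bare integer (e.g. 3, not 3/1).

(((E:7,(W:1,Y:1):6):17/12,(I:7/2,U:7/2):59/12):13/12,L:19/2)

step 1: merge (W,Y) at d=2; branch lengths W→1, Y→1; new cluster WY
  updated: d(E,WY)=14, d(I,WY)=21, d(L,WY)=16, d(U,WY)=21/2
step 2: merge (I,U) at d=7; branch lengths I→7/2, U→7/2; new cluster IU
  updated: d(E,IU)=19, d(IU,L)=18, d(IU,WY)=63/4
step 3: merge (E,WY) at d=14; branch lengths E→7, WY→6; new cluster EWY
  updated: d(EWY,IU)=101/6, d(EWY,L)=59/3
step 4: merge (EWY,IU) at d=101/6; branch lengths EWY→17/12, IU→59/12; new cluster EIUWY
  updated: d(EIUWY,L)=19
step 5: merge (EIUWY,L) at d=19; branch lengths EIUWY→13/12, L→19/2; new cluster EILUWY
final tree: (((E:7,(W:1,Y:1):6):17/12,(I:7/2,U:7/2):59/12):13/12,L:19/2)
total length: 467/12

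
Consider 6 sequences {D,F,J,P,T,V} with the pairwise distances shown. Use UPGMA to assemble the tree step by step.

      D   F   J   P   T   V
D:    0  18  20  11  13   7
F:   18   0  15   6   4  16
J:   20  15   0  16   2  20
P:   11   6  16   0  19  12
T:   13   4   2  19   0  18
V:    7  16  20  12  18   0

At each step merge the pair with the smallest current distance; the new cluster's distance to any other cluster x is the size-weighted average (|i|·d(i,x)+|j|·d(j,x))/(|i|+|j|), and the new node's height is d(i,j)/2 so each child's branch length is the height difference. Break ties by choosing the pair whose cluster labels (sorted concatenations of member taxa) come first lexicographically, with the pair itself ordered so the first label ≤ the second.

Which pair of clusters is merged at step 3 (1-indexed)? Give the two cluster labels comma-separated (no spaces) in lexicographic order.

step 1: merge (J,T) at d=2; branch lengths J→1, T→1; new cluster JT
  updated: d(D,JT)=33/2, d(F,JT)=19/2, d(JT,P)=35/2, d(JT,V)=19
step 2: merge (F,P) at d=6; branch lengths F→3, P→3; new cluster FP
  updated: d(D,FP)=29/2, d(FP,JT)=27/2, d(FP,V)=14
step 3: merge (D,V) at d=7; branch lengths D→7/2, V→7/2; new cluster DV
  updated: d(DV,FP)=57/4, d(DV,JT)=71/4
step 4: merge (FP,JT) at d=27/2; branch lengths FP→15/4, JT→23/4; new cluster FJPT
  updated: d(DV,FJPT)=16
step 5: merge (DV,FJPT) at d=16; branch lengths DV→9/2, FJPT→5/4; new cluster DFJPTV
final tree: ((D:7/2,V:7/2):9/2,((F:3,P:3):15/4,(J:1,T:1):23/4):5/4)
total length: 121/4

D,V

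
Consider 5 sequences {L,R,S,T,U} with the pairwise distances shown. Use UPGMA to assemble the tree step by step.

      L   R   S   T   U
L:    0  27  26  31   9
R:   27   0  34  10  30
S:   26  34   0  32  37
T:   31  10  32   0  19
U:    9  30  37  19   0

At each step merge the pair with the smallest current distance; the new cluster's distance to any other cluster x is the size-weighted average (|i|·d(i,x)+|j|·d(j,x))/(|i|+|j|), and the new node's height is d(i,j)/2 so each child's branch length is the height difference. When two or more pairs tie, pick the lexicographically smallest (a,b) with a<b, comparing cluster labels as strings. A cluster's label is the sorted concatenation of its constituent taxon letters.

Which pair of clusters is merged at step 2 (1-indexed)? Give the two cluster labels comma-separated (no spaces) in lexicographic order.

1. join L+U (d=9) ⇒ LU; edges |L|=9/2, |U|=9/2
  updated: d(LU,R)=57/2, d(LU,S)=63/2, d(LU,T)=25
2. join R+T (d=10) ⇒ RT; edges |R|=5, |T|=5
  updated: d(LU,RT)=107/4, d(RT,S)=33
3. join LU+RT (d=107/4) ⇒ LRTU; edges |LU|=71/8, |RT|=67/8
  updated: d(LRTU,S)=129/4
4. join LRTU+S (d=129/4) ⇒ LRSTU; edges |LRTU|=11/4, |S|=129/8
final tree: (((L:9/2,U:9/2):71/8,(R:5,T:5):67/8):11/4,S:129/8)
total length: 441/8

R,T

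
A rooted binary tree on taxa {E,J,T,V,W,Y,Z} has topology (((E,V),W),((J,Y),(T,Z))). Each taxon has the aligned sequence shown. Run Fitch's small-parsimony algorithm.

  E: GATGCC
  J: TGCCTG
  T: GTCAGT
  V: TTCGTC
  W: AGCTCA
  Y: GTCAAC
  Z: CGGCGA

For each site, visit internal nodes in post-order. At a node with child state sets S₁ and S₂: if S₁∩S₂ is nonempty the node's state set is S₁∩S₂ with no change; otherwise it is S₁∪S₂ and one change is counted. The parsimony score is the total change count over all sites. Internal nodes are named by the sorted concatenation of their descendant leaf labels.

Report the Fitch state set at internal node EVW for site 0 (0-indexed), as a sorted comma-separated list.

EV@0: {G} ∪ {T} = {G,T} (union, +1)
EVW@0: {G,T} ∪ {A} = {A,G,T} (union, +1)
JY@0: {T} ∪ {G} = {G,T} (union, +1)
TZ@0: {G} ∪ {C} = {C,G} (union, +1)
JTYZ@0: {G,T} ∩ {C,G} = {G} (intersection, +0)
EJTVWYZ@0: {A,G,T} ∩ {G} = {G} (intersection, +0)
EV@1: {A} ∪ {T} = {A,T} (union, +1)
EVW@1: {A,T} ∪ {G} = {A,G,T} (union, +1)
JY@1: {G} ∪ {T} = {G,T} (union, +1)
TZ@1: {T} ∪ {G} = {G,T} (union, +1)
JTYZ@1: {G,T} ∩ {G,T} = {G,T} (intersection, +0)
EJTVWYZ@1: {A,G,T} ∩ {G,T} = {G,T} (intersection, +0)
EV@2: {T} ∪ {C} = {C,T} (union, +1)
EVW@2: {C,T} ∩ {C} = {C} (intersection, +0)
JY@2: {C} ∩ {C} = {C} (intersection, +0)
TZ@2: {C} ∪ {G} = {C,G} (union, +1)
JTYZ@2: {C} ∩ {C,G} = {C} (intersection, +0)
EJTVWYZ@2: {C} ∩ {C} = {C} (intersection, +0)
EV@3: {G} ∩ {G} = {G} (intersection, +0)
EVW@3: {G} ∪ {T} = {G,T} (union, +1)
JY@3: {C} ∪ {A} = {A,C} (union, +1)
TZ@3: {A} ∪ {C} = {A,C} (union, +1)
JTYZ@3: {A,C} ∩ {A,C} = {A,C} (intersection, +0)
EJTVWYZ@3: {G,T} ∪ {A,C} = {A,C,G,T} (union, +1)
EV@4: {C} ∪ {T} = {C,T} (union, +1)
EVW@4: {C,T} ∩ {C} = {C} (intersection, +0)
JY@4: {T} ∪ {A} = {A,T} (union, +1)
TZ@4: {G} ∩ {G} = {G} (intersection, +0)
JTYZ@4: {A,T} ∪ {G} = {A,G,T} (union, +1)
EJTVWYZ@4: {C} ∪ {A,G,T} = {A,C,G,T} (union, +1)
EV@5: {C} ∩ {C} = {C} (intersection, +0)
EVW@5: {C} ∪ {A} = {A,C} (union, +1)
JY@5: {G} ∪ {C} = {C,G} (union, +1)
TZ@5: {T} ∪ {A} = {A,T} (union, +1)
JTYZ@5: {C,G} ∪ {A,T} = {A,C,G,T} (union, +1)
EJTVWYZ@5: {A,C} ∩ {A,C,G,T} = {A,C} (intersection, +0)
per-site changes: [4, 4, 2, 4, 4, 4]; total = 22

A,G,T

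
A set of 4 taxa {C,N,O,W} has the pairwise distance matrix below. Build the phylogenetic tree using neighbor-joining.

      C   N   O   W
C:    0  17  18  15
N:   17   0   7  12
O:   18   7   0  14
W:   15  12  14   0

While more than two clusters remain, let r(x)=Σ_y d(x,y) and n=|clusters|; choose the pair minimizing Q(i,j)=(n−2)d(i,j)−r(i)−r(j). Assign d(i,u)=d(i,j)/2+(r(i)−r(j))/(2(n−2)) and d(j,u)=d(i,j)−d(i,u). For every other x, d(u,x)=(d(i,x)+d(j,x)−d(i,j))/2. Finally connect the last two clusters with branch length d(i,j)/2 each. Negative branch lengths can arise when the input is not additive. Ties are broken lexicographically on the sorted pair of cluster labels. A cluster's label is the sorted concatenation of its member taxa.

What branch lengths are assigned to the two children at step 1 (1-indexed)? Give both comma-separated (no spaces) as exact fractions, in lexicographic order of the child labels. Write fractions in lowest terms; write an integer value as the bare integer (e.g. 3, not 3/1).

39/4,21/4

step 1: merge (C,W) at d=15, Q=-61; branch lengths C→39/4, W→21/4; new cluster CW
  updated: d(CW,N)=7, d(CW,O)=17/2
step 2: merge (CW,N) at d=7, Q=-45/2; branch lengths CW→17/4, N→11/4; new cluster CNW
  updated: d(CNW,O)=17/4
step 3: merge (CNW,O) at d=17/4; branch lengths CNW→17/8, O→17/8; new cluster CNOW
final tree: (((C:39/4,W:21/4):17/4,N:11/4):17/8,O:17/8)
total length: 105/4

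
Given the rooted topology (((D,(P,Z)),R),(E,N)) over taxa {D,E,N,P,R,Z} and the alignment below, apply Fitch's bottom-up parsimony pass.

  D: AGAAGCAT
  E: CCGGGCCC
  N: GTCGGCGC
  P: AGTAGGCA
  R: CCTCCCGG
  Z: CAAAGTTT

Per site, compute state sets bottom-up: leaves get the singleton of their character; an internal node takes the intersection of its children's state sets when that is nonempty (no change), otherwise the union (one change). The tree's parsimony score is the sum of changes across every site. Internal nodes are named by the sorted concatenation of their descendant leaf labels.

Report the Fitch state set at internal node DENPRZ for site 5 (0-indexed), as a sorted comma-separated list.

[col 0] PZ: children P:{A}, Z:{C} ∪→ {A,C}; cost 1
[col 0] DPZ: children D:{A}, PZ:{A,C} ∩→ {A}; cost 0
[col 0] DPRZ: children DPZ:{A}, R:{C} ∪→ {A,C}; cost 1
[col 0] EN: children E:{C}, N:{G} ∪→ {C,G}; cost 1
[col 0] DENPRZ: children DPRZ:{A,C}, EN:{C,G} ∩→ {C}; cost 0
[col 1] PZ: children P:{G}, Z:{A} ∪→ {A,G}; cost 1
[col 1] DPZ: children D:{G}, PZ:{A,G} ∩→ {G}; cost 0
[col 1] DPRZ: children DPZ:{G}, R:{C} ∪→ {C,G}; cost 1
[col 1] EN: children E:{C}, N:{T} ∪→ {C,T}; cost 1
[col 1] DENPRZ: children DPRZ:{C,G}, EN:{C,T} ∩→ {C}; cost 0
[col 2] PZ: children P:{T}, Z:{A} ∪→ {A,T}; cost 1
[col 2] DPZ: children D:{A}, PZ:{A,T} ∩→ {A}; cost 0
[col 2] DPRZ: children DPZ:{A}, R:{T} ∪→ {A,T}; cost 1
[col 2] EN: children E:{G}, N:{C} ∪→ {C,G}; cost 1
[col 2] DENPRZ: children DPRZ:{A,T}, EN:{C,G} ∪→ {A,C,G,T}; cost 1
[col 3] PZ: children P:{A}, Z:{A} ∩→ {A}; cost 0
[col 3] DPZ: children D:{A}, PZ:{A} ∩→ {A}; cost 0
[col 3] DPRZ: children DPZ:{A}, R:{C} ∪→ {A,C}; cost 1
[col 3] EN: children E:{G}, N:{G} ∩→ {G}; cost 0
[col 3] DENPRZ: children DPRZ:{A,C}, EN:{G} ∪→ {A,C,G}; cost 1
[col 4] PZ: children P:{G}, Z:{G} ∩→ {G}; cost 0
[col 4] DPZ: children D:{G}, PZ:{G} ∩→ {G}; cost 0
[col 4] DPRZ: children DPZ:{G}, R:{C} ∪→ {C,G}; cost 1
[col 4] EN: children E:{G}, N:{G} ∩→ {G}; cost 0
[col 4] DENPRZ: children DPRZ:{C,G}, EN:{G} ∩→ {G}; cost 0
[col 5] PZ: children P:{G}, Z:{T} ∪→ {G,T}; cost 1
[col 5] DPZ: children D:{C}, PZ:{G,T} ∪→ {C,G,T}; cost 1
[col 5] DPRZ: children DPZ:{C,G,T}, R:{C} ∩→ {C}; cost 0
[col 5] EN: children E:{C}, N:{C} ∩→ {C}; cost 0
[col 5] DENPRZ: children DPRZ:{C}, EN:{C} ∩→ {C}; cost 0
[col 6] PZ: children P:{C}, Z:{T} ∪→ {C,T}; cost 1
[col 6] DPZ: children D:{A}, PZ:{C,T} ∪→ {A,C,T}; cost 1
[col 6] DPRZ: children DPZ:{A,C,T}, R:{G} ∪→ {A,C,G,T}; cost 1
[col 6] EN: children E:{C}, N:{G} ∪→ {C,G}; cost 1
[col 6] DENPRZ: children DPRZ:{A,C,G,T}, EN:{C,G} ∩→ {C,G}; cost 0
[col 7] PZ: children P:{A}, Z:{T} ∪→ {A,T}; cost 1
[col 7] DPZ: children D:{T}, PZ:{A,T} ∩→ {T}; cost 0
[col 7] DPRZ: children DPZ:{T}, R:{G} ∪→ {G,T}; cost 1
[col 7] EN: children E:{C}, N:{C} ∩→ {C}; cost 0
[col 7] DENPRZ: children DPRZ:{G,T}, EN:{C} ∪→ {C,G,T}; cost 1
per-site changes: [3, 3, 4, 2, 1, 2, 4, 3]; total = 22

C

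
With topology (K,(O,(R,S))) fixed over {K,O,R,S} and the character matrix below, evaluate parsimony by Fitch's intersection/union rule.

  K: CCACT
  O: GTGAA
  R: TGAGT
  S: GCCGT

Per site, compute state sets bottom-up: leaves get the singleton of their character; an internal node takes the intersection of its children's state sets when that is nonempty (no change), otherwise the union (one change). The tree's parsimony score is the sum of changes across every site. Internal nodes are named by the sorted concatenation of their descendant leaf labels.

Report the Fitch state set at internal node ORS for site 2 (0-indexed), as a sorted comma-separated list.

RS@0: {T} ∪ {G} = {G,T} (union, +1)
ORS@0: {G} ∩ {G,T} = {G} (intersection, +0)
KORS@0: {C} ∪ {G} = {C,G} (union, +1)
RS@1: {G} ∪ {C} = {C,G} (union, +1)
ORS@1: {T} ∪ {C,G} = {C,G,T} (union, +1)
KORS@1: {C} ∩ {C,G,T} = {C} (intersection, +0)
RS@2: {A} ∪ {C} = {A,C} (union, +1)
ORS@2: {G} ∪ {A,C} = {A,C,G} (union, +1)
KORS@2: {A} ∩ {A,C,G} = {A} (intersection, +0)
RS@3: {G} ∩ {G} = {G} (intersection, +0)
ORS@3: {A} ∪ {G} = {A,G} (union, +1)
KORS@3: {C} ∪ {A,G} = {A,C,G} (union, +1)
RS@4: {T} ∩ {T} = {T} (intersection, +0)
ORS@4: {A} ∪ {T} = {A,T} (union, +1)
KORS@4: {T} ∩ {A,T} = {T} (intersection, +0)
per-site changes: [2, 2, 2, 2, 1]; total = 9

A,C,G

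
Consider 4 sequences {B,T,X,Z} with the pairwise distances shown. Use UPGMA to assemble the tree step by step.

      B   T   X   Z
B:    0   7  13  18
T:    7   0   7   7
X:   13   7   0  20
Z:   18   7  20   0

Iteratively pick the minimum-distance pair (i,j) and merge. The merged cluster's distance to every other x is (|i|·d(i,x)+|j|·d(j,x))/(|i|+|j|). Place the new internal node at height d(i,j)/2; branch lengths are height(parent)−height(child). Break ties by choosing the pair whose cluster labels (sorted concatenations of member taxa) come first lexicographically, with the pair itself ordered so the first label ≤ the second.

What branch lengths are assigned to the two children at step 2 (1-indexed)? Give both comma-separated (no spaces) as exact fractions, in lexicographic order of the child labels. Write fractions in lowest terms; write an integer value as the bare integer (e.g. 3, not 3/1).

3/2,5

step 1: merge (B,T) at d=7; branch lengths B→7/2, T→7/2; new cluster BT
  updated: d(BT,X)=10, d(BT,Z)=25/2
step 2: merge (BT,X) at d=10; branch lengths BT→3/2, X→5; new cluster BTX
  updated: d(BTX,Z)=15
step 3: merge (BTX,Z) at d=15; branch lengths BTX→5/2, Z→15/2; new cluster BTXZ
final tree: (((B:7/2,T:7/2):3/2,X:5):5/2,Z:15/2)
total length: 47/2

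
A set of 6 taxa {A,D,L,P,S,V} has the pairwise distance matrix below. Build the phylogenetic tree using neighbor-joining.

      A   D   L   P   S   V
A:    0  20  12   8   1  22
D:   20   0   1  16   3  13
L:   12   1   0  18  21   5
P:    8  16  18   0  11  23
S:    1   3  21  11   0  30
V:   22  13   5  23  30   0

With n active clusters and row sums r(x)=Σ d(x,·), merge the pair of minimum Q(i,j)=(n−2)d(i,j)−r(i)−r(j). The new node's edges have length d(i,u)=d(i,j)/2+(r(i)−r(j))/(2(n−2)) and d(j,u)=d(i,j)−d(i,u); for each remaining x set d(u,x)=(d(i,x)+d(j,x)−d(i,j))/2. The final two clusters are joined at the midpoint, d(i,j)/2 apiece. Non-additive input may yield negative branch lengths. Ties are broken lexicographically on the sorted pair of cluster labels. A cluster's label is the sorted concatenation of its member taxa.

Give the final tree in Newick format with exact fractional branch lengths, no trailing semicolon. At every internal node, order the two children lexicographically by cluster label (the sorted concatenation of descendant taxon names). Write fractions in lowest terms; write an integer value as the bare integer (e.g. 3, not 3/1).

(((A:13/16,S:3/16):53/16,(D:-1/2,(L:-2,V:7):5):145/16):91/32,P:91/32)

step 1: merge (L,V) at d=5, Q=-130; branch lengths L→-2, V→7; new cluster LV
  updated: d(A,LV)=29/2, d(D,LV)=9/2, d(LV,P)=18, d(LV,S)=23
step 2: merge (D,LV) at d=9/2, Q=-90; branch lengths D→-1/2, LV→5; new cluster DLV
  updated: d(A,DLV)=15, d(DLV,P)=59/4, d(DLV,S)=43/4
step 3: merge (A,S) at d=1, Q=-179/4; branch lengths A→13/16, S→3/16; new cluster AS
  updated: d(AS,DLV)=99/8, d(AS,P)=9
step 4: merge (AS,DLV) at d=99/8, Q=-289/8; branch lengths AS→53/16, DLV→145/16; new cluster ADLSV
  updated: d(ADLSV,P)=91/16
step 5: merge (ADLSV,P) at d=91/16; branch lengths ADLSV→91/32, P→91/32; new cluster ADLPSV
final tree: (((A:13/16,S:3/16):53/16,(D:-1/2,(L:-2,V:7):5):145/16):91/32,P:91/32)
total length: 457/16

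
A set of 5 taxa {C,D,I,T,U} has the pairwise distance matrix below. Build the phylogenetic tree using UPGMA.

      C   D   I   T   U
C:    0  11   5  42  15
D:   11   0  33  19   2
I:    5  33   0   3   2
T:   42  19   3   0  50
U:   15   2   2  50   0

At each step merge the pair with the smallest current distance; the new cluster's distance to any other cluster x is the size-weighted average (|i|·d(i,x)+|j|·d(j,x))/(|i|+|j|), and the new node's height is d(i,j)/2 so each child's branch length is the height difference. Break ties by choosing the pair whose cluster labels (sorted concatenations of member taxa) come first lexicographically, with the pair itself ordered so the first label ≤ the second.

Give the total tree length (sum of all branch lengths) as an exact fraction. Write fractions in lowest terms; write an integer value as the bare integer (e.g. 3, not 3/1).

iteration 1: select D,U (d=2); attach at lengths (1, 1); label the merged cluster DU
  updated: d(C,DU)=13, d(DU,I)=35/2, d(DU,T)=69/2
iteration 2: select I,T (d=3); attach at lengths (3/2, 3/2); label the merged cluster IT
  updated: d(C,IT)=47/2, d(DU,IT)=26
iteration 3: select C,DU (d=13); attach at lengths (13/2, 11/2); label the merged cluster CDU
  updated: d(CDU,IT)=151/6
iteration 4: select CDU,IT (d=151/6); attach at lengths (73/12, 133/12); label the merged cluster CDITU
final tree: ((C:13/2,(D:1,U:1):11/2):73/12,(I:3/2,T:3/2):133/12)
total length: 205/6

205/6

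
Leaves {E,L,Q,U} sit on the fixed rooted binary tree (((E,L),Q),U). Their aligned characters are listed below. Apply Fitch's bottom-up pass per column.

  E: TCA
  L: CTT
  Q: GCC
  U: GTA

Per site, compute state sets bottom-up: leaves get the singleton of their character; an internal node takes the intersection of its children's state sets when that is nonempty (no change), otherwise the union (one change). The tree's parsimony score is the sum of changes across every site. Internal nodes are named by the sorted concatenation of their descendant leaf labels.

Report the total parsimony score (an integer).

EL@0: {T} ∪ {C} = {C,T} (union, +1)
ELQ@0: {C,T} ∪ {G} = {C,G,T} (union, +1)
ELQU@0: {C,G,T} ∩ {G} = {G} (intersection, +0)
EL@1: {C} ∪ {T} = {C,T} (union, +1)
ELQ@1: {C,T} ∩ {C} = {C} (intersection, +0)
ELQU@1: {C} ∪ {T} = {C,T} (union, +1)
EL@2: {A} ∪ {T} = {A,T} (union, +1)
ELQ@2: {A,T} ∪ {C} = {A,C,T} (union, +1)
ELQU@2: {A,C,T} ∩ {A} = {A} (intersection, +0)
per-site changes: [2, 2, 2]; total = 6

6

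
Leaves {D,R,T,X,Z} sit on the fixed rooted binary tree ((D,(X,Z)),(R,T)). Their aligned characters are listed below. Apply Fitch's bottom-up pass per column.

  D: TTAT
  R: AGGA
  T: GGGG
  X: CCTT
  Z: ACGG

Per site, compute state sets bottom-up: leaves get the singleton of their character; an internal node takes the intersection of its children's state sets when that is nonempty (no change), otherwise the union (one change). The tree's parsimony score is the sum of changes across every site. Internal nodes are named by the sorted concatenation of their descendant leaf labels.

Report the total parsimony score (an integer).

10

site 0, node XZ: X={C} ∪ Z={A} → {A,C} (+1)
site 0, node DXZ: D={T} ∪ XZ={A,C} → {A,C,T} (+1)
site 0, node RT: R={A} ∪ T={G} → {A,G} (+1)
site 0, node DRTXZ: DXZ={A,C,T} ∩ RT={A,G} → {A} (+0)
site 1, node XZ: X={C} ∩ Z={C} → {C} (+0)
site 1, node DXZ: D={T} ∪ XZ={C} → {C,T} (+1)
site 1, node RT: R={G} ∩ T={G} → {G} (+0)
site 1, node DRTXZ: DXZ={C,T} ∪ RT={G} → {C,G,T} (+1)
site 2, node XZ: X={T} ∪ Z={G} → {G,T} (+1)
site 2, node DXZ: D={A} ∪ XZ={G,T} → {A,G,T} (+1)
site 2, node RT: R={G} ∩ T={G} → {G} (+0)
site 2, node DRTXZ: DXZ={A,G,T} ∩ RT={G} → {G} (+0)
site 3, node XZ: X={T} ∪ Z={G} → {G,T} (+1)
site 3, node DXZ: D={T} ∩ XZ={G,T} → {T} (+0)
site 3, node RT: R={A} ∪ T={G} → {A,G} (+1)
site 3, node DRTXZ: DXZ={T} ∪ RT={A,G} → {A,G,T} (+1)
per-site changes: [3, 2, 2, 3]; total = 10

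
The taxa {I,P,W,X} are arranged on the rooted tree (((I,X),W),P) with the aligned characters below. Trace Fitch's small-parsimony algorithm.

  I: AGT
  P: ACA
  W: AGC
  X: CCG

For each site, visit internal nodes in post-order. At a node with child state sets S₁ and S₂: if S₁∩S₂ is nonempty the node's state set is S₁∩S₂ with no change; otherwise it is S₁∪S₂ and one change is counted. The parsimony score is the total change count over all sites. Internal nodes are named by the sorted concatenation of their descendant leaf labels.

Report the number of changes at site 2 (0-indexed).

3

[col 0] IX: children I:{A}, X:{C} ∪→ {A,C}; cost 1
[col 0] IWX: children IX:{A,C}, W:{A} ∩→ {A}; cost 0
[col 0] IPWX: children IWX:{A}, P:{A} ∩→ {A}; cost 0
[col 1] IX: children I:{G}, X:{C} ∪→ {C,G}; cost 1
[col 1] IWX: children IX:{C,G}, W:{G} ∩→ {G}; cost 0
[col 1] IPWX: children IWX:{G}, P:{C} ∪→ {C,G}; cost 1
[col 2] IX: children I:{T}, X:{G} ∪→ {G,T}; cost 1
[col 2] IWX: children IX:{G,T}, W:{C} ∪→ {C,G,T}; cost 1
[col 2] IPWX: children IWX:{C,G,T}, P:{A} ∪→ {A,C,G,T}; cost 1
per-site changes: [1, 2, 3]; total = 6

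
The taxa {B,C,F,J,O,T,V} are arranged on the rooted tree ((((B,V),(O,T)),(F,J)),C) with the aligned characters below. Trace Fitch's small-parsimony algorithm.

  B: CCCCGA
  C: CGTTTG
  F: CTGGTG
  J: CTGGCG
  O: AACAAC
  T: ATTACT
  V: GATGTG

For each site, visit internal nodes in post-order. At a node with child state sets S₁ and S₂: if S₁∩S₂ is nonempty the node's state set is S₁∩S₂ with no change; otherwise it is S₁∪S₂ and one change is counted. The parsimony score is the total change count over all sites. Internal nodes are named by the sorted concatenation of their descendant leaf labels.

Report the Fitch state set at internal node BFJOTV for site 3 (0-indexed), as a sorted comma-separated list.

G

BV@0: {C} ∪ {G} = {C,G} (union, +1)
OT@0: {A} ∩ {A} = {A} (intersection, +0)
BOTV@0: {C,G} ∪ {A} = {A,C,G} (union, +1)
FJ@0: {C} ∩ {C} = {C} (intersection, +0)
BFJOTV@0: {A,C,G} ∩ {C} = {C} (intersection, +0)
BCFJOTV@0: {C} ∩ {C} = {C} (intersection, +0)
BV@1: {C} ∪ {A} = {A,C} (union, +1)
OT@1: {A} ∪ {T} = {A,T} (union, +1)
BOTV@1: {A,C} ∩ {A,T} = {A} (intersection, +0)
FJ@1: {T} ∩ {T} = {T} (intersection, +0)
BFJOTV@1: {A} ∪ {T} = {A,T} (union, +1)
BCFJOTV@1: {A,T} ∪ {G} = {A,G,T} (union, +1)
BV@2: {C} ∪ {T} = {C,T} (union, +1)
OT@2: {C} ∪ {T} = {C,T} (union, +1)
BOTV@2: {C,T} ∩ {C,T} = {C,T} (intersection, +0)
FJ@2: {G} ∩ {G} = {G} (intersection, +0)
BFJOTV@2: {C,T} ∪ {G} = {C,G,T} (union, +1)
BCFJOTV@2: {C,G,T} ∩ {T} = {T} (intersection, +0)
BV@3: {C} ∪ {G} = {C,G} (union, +1)
OT@3: {A} ∩ {A} = {A} (intersection, +0)
BOTV@3: {C,G} ∪ {A} = {A,C,G} (union, +1)
FJ@3: {G} ∩ {G} = {G} (intersection, +0)
BFJOTV@3: {A,C,G} ∩ {G} = {G} (intersection, +0)
BCFJOTV@3: {G} ∪ {T} = {G,T} (union, +1)
BV@4: {G} ∪ {T} = {G,T} (union, +1)
OT@4: {A} ∪ {C} = {A,C} (union, +1)
BOTV@4: {G,T} ∪ {A,C} = {A,C,G,T} (union, +1)
FJ@4: {T} ∪ {C} = {C,T} (union, +1)
BFJOTV@4: {A,C,G,T} ∩ {C,T} = {C,T} (intersection, +0)
BCFJOTV@4: {C,T} ∩ {T} = {T} (intersection, +0)
BV@5: {A} ∪ {G} = {A,G} (union, +1)
OT@5: {C} ∪ {T} = {C,T} (union, +1)
BOTV@5: {A,G} ∪ {C,T} = {A,C,G,T} (union, +1)
FJ@5: {G} ∩ {G} = {G} (intersection, +0)
BFJOTV@5: {A,C,G,T} ∩ {G} = {G} (intersection, +0)
BCFJOTV@5: {G} ∩ {G} = {G} (intersection, +0)
per-site changes: [2, 4, 3, 3, 4, 3]; total = 19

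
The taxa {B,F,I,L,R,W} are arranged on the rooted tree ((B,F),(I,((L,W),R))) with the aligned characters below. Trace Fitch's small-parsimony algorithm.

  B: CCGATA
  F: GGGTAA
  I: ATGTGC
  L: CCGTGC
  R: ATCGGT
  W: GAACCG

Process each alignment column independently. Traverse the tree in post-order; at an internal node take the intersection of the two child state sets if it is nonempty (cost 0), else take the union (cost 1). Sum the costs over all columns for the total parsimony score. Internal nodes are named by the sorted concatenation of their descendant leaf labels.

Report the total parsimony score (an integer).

19

site 0, node BF: B={C} ∪ F={G} → {C,G} (+1)
site 0, node LW: L={C} ∪ W={G} → {C,G} (+1)
site 0, node LRW: LW={C,G} ∪ R={A} → {A,C,G} (+1)
site 0, node ILRW: I={A} ∩ LRW={A,C,G} → {A} (+0)
site 0, node BFILRW: BF={C,G} ∪ ILRW={A} → {A,C,G} (+1)
site 1, node BF: B={C} ∪ F={G} → {C,G} (+1)
site 1, node LW: L={C} ∪ W={A} → {A,C} (+1)
site 1, node LRW: LW={A,C} ∪ R={T} → {A,C,T} (+1)
site 1, node ILRW: I={T} ∩ LRW={A,C,T} → {T} (+0)
site 1, node BFILRW: BF={C,G} ∪ ILRW={T} → {C,G,T} (+1)
site 2, node BF: B={G} ∩ F={G} → {G} (+0)
site 2, node LW: L={G} ∪ W={A} → {A,G} (+1)
site 2, node LRW: LW={A,G} ∪ R={C} → {A,C,G} (+1)
site 2, node ILRW: I={G} ∩ LRW={A,C,G} → {G} (+0)
site 2, node BFILRW: BF={G} ∩ ILRW={G} → {G} (+0)
site 3, node BF: B={A} ∪ F={T} → {A,T} (+1)
site 3, node LW: L={T} ∪ W={C} → {C,T} (+1)
site 3, node LRW: LW={C,T} ∪ R={G} → {C,G,T} (+1)
site 3, node ILRW: I={T} ∩ LRW={C,G,T} → {T} (+0)
site 3, node BFILRW: BF={A,T} ∩ ILRW={T} → {T} (+0)
site 4, node BF: B={T} ∪ F={A} → {A,T} (+1)
site 4, node LW: L={G} ∪ W={C} → {C,G} (+1)
site 4, node LRW: LW={C,G} ∩ R={G} → {G} (+0)
site 4, node ILRW: I={G} ∩ LRW={G} → {G} (+0)
site 4, node BFILRW: BF={A,T} ∪ ILRW={G} → {A,G,T} (+1)
site 5, node BF: B={A} ∩ F={A} → {A} (+0)
site 5, node LW: L={C} ∪ W={G} → {C,G} (+1)
site 5, node LRW: LW={C,G} ∪ R={T} → {C,G,T} (+1)
site 5, node ILRW: I={C} ∩ LRW={C,G,T} → {C} (+0)
site 5, node BFILRW: BF={A} ∪ ILRW={C} → {A,C} (+1)
per-site changes: [4, 4, 2, 3, 3, 3]; total = 19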